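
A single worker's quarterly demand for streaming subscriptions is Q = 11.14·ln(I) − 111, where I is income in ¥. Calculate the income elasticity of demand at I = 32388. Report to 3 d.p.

At I = 32388: Q = 4.695.
dQ/dI = 11.14/I = 0.000343955 at this income.
η = (dQ/dI)·(I/Q) = 0.000343955 × (32388/4.695) = 2.373.

2.373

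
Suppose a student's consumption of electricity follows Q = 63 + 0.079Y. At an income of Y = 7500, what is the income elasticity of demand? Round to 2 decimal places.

At Y = 7500: Q = 655.500.
dQ/dY = 0.079.
η = (dQ/dY)·(Y/Q) = 0.079 × (7500/655.500) = 0.90.

0.90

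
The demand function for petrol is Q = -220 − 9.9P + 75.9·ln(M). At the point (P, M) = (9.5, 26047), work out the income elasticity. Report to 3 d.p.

0.166

At P = 9.5, M = 26047: Q = 457.675.
Holding P constant, ∂Q/∂M = 75.9/M = 0.00291396.
η_M = (∂Q/∂M)·(M/Q) = 0.00291396 × (26047/457.675) = 0.166.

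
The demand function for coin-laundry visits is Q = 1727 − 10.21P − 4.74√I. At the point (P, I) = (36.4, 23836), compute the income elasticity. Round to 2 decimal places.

At P = 36.4, I = 23836: Q = 623.552.
Holding P constant, ∂Q/∂I = -4.74/(2√I) = -0.0153508.
η_I = (∂Q/∂I)·(I/Q) = -0.0153508 × (23836/623.552) = -0.59.

-0.59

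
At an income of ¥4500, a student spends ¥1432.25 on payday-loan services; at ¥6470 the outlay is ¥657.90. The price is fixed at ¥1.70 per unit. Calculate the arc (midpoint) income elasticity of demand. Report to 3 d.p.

With a constant price, Q₁ = 1432.25/1.70 = 842.500 and Q₂ = 657.90/1.70 = 387.000 (equivalently, work directly with expenditure since P cancels).
Midpoint %ΔQ = (657.90 − 1432.25)/1045.08 = -0.74095; midpoint %ΔI = (6470 − 4500)/5485 = 0.35916.
η = -0.74095 / 0.35916 = -2.063.

-2.063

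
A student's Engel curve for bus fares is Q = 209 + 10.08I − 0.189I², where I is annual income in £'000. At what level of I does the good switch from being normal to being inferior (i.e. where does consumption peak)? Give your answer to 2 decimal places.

dQ/dI = 10.08 − 0.378I.
The good is inferior where dQ/dI < 0. Setting dQ/dI = 0 gives I = 10.08 / 0.378 = 26.67.

26.67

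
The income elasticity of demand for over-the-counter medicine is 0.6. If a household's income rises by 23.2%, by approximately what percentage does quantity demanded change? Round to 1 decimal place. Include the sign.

%ΔQ ≈ η × %ΔI = 0.6 × 23.2% = 13.9%.

13.9%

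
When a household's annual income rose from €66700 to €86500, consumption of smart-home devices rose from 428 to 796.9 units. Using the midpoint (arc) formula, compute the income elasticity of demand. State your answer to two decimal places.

ΔQ = 796.9 − 428 = 368.9; midpoint Q̄ = (428 + 796.9)/2 = 612.45.
ΔI = 86500 − 66700 = 19800; midpoint Ī = (66700 + 86500)/2 = 76600.
η = (ΔQ/Q̄) ÷ (ΔI/Ī) = (368.9/612.45) ÷ (19800/76600) = 2.33.

2.33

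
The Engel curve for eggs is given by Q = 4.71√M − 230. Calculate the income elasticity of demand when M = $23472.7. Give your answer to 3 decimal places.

0.734

At M = 23472.7: Q = 491.610.
dQ/dM = 4.71/(2√M) = 0.0153713 at this income.
η = (dQ/dM)·(M/Q) = 0.0153713 × (23472.7/491.610) = 0.734.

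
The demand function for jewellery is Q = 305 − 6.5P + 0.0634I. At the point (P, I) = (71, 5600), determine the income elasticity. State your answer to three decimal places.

1.788

At P = 71, I = 5600: Q = 198.540.
Holding P constant, ∂Q/∂I = 0.0634.
η_I = (∂Q/∂I)·(I/Q) = 0.0634 × (5600/198.540) = 1.788.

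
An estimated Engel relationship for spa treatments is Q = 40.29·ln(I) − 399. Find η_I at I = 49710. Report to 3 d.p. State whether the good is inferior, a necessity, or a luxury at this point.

1.098 (luxury)

At I = 49710: Q = 36.695.
dQ/dI = 40.29/I = 0.000810501 at this income.
η = (dQ/dI)·(I/Q) = 0.000810501 × (49710/36.695) = 1.098.
Since η > 1, the good is a luxury.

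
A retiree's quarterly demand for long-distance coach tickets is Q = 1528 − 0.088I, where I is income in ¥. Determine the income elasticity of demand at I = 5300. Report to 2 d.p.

At I = 5300: Q = 1061.600.
dQ/dI = −0.088.
η = (dQ/dI)·(I/Q) = -0.088 × (5300/1061.600) = -0.44.

-0.44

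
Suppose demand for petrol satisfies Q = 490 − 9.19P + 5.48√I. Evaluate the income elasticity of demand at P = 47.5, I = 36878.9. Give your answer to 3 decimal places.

At P = 47.5, I = 36878.9: Q = 1105.848.
Holding P constant, ∂Q/∂I = 5.48/(2√I) = 0.014268.
η_I = (∂Q/∂I)·(I/Q) = 0.014268 × (36878.9/1105.848) = 0.476.

0.476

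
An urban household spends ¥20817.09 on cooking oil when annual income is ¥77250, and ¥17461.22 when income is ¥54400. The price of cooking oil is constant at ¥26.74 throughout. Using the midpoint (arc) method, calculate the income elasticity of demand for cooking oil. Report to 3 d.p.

With a constant price, Q₁ = 20817.09/26.74 = 778.500 and Q₂ = 17461.22/26.74 = 653.000 (equivalently, work directly with expenditure since P cancels).
Midpoint %ΔQ = (17461.22 − 20817.09)/19139.16 = -0.17534; midpoint %ΔI = (54400 − 77250)/65825 = -0.34713.
η = -0.17534 / -0.34713 = 0.505.

0.505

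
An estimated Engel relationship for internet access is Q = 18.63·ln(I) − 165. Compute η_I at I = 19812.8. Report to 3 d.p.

0.964

At I = 19812.8: Q = 19.327.
dQ/dI = 18.63/I = 0.000940301 at this income.
η = (dQ/dI)·(I/Q) = 0.000940301 × (19812.8/19.327) = 0.964.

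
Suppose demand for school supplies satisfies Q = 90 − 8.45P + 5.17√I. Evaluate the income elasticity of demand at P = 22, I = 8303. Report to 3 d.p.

At P = 22, I = 8303: Q = 375.195.
Holding P constant, ∂Q/∂I = 5.17/(2√I) = 0.0283689.
η_I = (∂Q/∂I)·(I/Q) = 0.0283689 × (8303/375.195) = 0.628.

0.628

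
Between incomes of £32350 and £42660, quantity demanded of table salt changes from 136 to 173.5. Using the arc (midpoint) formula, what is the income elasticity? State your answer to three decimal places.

ΔQ = 173.5 − 136 = 37.5; midpoint Q̄ = (136 + 173.5)/2 = 154.75.
ΔI = 42660 − 32350 = 10310; midpoint Ī = (32350 + 42660)/2 = 37505.
η = (ΔQ/Q̄) ÷ (ΔI/Ī) = (37.5/154.75) ÷ (10310/37505) = 0.882.

0.882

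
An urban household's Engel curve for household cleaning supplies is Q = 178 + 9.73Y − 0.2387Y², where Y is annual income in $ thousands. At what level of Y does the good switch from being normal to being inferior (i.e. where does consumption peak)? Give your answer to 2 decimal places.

20.38

dQ/dY = 9.73 − 0.4774Y.
The good is inferior where dQ/dY < 0. Setting dQ/dY = 0 gives Y = 9.73 / 0.4774 = 20.38.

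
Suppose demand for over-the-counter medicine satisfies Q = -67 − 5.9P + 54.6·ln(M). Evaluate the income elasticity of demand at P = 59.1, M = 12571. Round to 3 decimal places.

0.548

At P = 59.1, M = 12571: Q = 99.687.
Holding P constant, ∂Q/∂M = 54.6/M = 0.00434333.
η_M = (∂Q/∂M)·(M/Q) = 0.00434333 × (12571/99.687) = 0.548.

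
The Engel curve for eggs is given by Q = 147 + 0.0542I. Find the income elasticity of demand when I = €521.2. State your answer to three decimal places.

0.161

At I = 521.2: Q = 175.249.
dQ/dI = 0.0542.
η = (dQ/dI)·(I/Q) = 0.0542 × (521.2/175.249) = 0.161.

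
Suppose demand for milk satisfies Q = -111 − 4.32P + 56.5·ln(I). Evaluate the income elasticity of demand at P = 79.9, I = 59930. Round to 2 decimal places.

0.34

At P = 79.9, I = 59930: Q = 165.385.
Holding P constant, ∂Q/∂I = 56.5/I = 0.000942767.
η_I = (∂Q/∂I)·(I/Q) = 0.000942767 × (59930/165.385) = 0.34.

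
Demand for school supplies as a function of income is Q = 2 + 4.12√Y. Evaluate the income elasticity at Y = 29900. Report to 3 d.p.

0.499

At Y = 29900: Q = 714.415.
dQ/dY = 4.12/(2√Y) = 0.0119133 at this income.
η = (dQ/dY)·(Y/Q) = 0.0119133 × (29900/714.415) = 0.499.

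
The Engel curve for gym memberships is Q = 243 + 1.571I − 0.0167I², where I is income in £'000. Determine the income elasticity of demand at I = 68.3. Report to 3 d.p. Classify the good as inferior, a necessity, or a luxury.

At I = 68.3: Q = 272.3956.
dQ/dI = 1.571 − 0.0334I = -0.71022.
η = (dQ/dI)·(I/Q) = -0.71022 × (68.3/272.3956) = -0.178.
η < 0 ⇒ inferior good.

-0.178 (inferior good)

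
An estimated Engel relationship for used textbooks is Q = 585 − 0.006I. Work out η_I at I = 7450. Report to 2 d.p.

-0.08

At I = 7450: Q = 540.300.
dQ/dI = −0.006.
η = (dQ/dI)·(I/Q) = -0.006 × (7450/540.300) = -0.08.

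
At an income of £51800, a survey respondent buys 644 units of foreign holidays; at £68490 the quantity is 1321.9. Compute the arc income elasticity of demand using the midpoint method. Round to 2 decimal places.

2.49

ΔQ = 1321.9 − 644 = 677.9; midpoint Q̄ = (644 + 1321.9)/2 = 982.95.
ΔI = 68490 − 51800 = 16690; midpoint Ī = (51800 + 68490)/2 = 60145.
η = (ΔQ/Q̄) ÷ (ΔI/Ī) = (677.9/982.95) ÷ (16690/60145) = 2.49.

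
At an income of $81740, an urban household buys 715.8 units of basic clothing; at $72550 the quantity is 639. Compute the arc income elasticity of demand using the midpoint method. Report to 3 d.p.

0.952

ΔQ = 639 − 715.8 = -76.8; midpoint Q̄ = (715.8 + 639)/2 = 677.4.
ΔI = 72550 − 81740 = -9190; midpoint Ī = (81740 + 72550)/2 = 77145.
η = (ΔQ/Q̄) ÷ (ΔI/Ī) = (-76.8/677.4) ÷ (-9190/77145) = 0.952.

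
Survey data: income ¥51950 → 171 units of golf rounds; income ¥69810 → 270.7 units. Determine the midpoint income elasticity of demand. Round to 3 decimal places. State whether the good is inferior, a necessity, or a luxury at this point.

1.539 (luxury)

ΔQ = 270.7 − 171 = 99.7; midpoint Q̄ = (171 + 270.7)/2 = 220.85.
ΔI = 69810 − 51950 = 17860; midpoint Ī = (51950 + 69810)/2 = 60880.
η = (ΔQ/Q̄) ÷ (ΔI/Ī) = (99.7/220.85) ÷ (17860/60880) = 1.539.
η > 1 ⇒ luxury.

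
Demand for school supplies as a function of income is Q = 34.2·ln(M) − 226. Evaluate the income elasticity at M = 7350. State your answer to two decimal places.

0.44

At M = 7350: Q = 78.464.
dQ/dM = 34.2/M = 0.00465306 at this income.
η = (dQ/dM)·(M/Q) = 0.00465306 × (7350/78.464) = 0.44.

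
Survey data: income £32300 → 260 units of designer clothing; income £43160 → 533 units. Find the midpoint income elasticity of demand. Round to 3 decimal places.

2.392

ΔQ = 533 − 260 = 273; midpoint Q̄ = (260 + 533)/2 = 396.5.
ΔI = 43160 − 32300 = 10860; midpoint Ī = (32300 + 43160)/2 = 37730.
η = (ΔQ/Q̄) ÷ (ΔI/Ī) = (273/396.5) ÷ (10860/37730) = 2.392.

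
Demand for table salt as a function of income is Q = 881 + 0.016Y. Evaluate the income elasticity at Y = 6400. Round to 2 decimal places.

At Y = 6400: Q = 983.400.
dQ/dY = 0.016.
η = (dQ/dY)·(Y/Q) = 0.016 × (6400/983.400) = 0.10.

0.10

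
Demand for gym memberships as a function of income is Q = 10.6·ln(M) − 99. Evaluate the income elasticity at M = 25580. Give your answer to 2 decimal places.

At M = 25580: Q = 8.585.
dQ/dM = 10.6/M = 0.000414386 at this income.
η = (dQ/dM)·(M/Q) = 0.000414386 × (25580/8.585) = 1.23.

1.23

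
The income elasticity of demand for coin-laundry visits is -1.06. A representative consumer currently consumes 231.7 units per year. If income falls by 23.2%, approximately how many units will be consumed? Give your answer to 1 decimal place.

288.7

%ΔQ ≈ η × %ΔI = -1.06 × (-23.2%) = 24.592%.
New Q ≈ 231.7 × (1 + 0.24592) = 288.7.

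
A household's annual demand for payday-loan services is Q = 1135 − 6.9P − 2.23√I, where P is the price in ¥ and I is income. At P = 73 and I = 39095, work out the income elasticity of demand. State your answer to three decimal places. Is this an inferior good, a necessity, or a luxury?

At P = 73, I = 39095: Q = 190.374.
Holding P constant, ∂Q/∂I = -2.23/(2√I) = -0.00563916.
η_I = (∂Q/∂I)·(I/Q) = -0.00563916 × (39095/190.374) = -1.158.
Since η < 0, this is an inferior good.

-1.158 (inferior good)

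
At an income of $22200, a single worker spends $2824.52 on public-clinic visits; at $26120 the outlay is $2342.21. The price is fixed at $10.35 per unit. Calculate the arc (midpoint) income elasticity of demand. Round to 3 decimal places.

With a constant price, Q₁ = 2824.52/10.35 = 272.900 and Q₂ = 2342.21/10.35 = 226.300 (equivalently, work directly with expenditure since P cancels).
Midpoint %ΔQ = (2342.21 − 2824.52)/2583.36 = -0.18670; midpoint %ΔI = (26120 − 22200)/24160 = 0.16225.
η = -0.18670 / 0.16225 = -1.151.

-1.151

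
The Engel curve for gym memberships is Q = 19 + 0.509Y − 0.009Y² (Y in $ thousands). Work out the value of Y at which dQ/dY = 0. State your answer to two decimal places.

28.28

dQ/dY = 0.509 − 0.018Y.
The good is inferior where dQ/dY < 0. Setting dQ/dY = 0 gives Y = 0.509 / 0.018 = 28.28.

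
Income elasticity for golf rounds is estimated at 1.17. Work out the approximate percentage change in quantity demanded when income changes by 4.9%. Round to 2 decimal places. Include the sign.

%ΔQ ≈ η × %ΔI = 1.17 × 4.9% = 5.73%.

5.73%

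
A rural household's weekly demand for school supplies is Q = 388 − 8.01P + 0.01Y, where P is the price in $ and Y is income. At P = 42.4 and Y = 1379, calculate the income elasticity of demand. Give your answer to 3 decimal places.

At P = 42.4, Y = 1379: Q = 62.166.
Holding P constant, ∂Q/∂Y = 0.01.
η_Y = (∂Q/∂Y)·(Y/Q) = 0.01 × (1379/62.166) = 0.222.

0.222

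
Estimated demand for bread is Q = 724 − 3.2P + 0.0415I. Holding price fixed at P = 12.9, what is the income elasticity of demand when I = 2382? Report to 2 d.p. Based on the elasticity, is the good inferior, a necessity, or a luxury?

0.13 (necessity)

At P = 12.9, I = 2382: Q = 781.573.
Holding P constant, ∂Q/∂I = 0.0415.
η_I = (∂Q/∂I)·(I/Q) = 0.0415 × (2382/781.573) = 0.13.
Since 0 < η < 1, this is a necessity.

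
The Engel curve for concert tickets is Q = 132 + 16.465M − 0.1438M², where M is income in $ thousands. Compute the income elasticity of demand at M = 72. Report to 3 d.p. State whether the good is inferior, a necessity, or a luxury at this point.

At M = 72: Q = 572.0208.
dQ/dM = 16.465 − 0.2876M = -4.24220.
η = (dQ/dM)·(M/Q) = -4.24220 × (72/572.0208) = -0.534.
η < 0 ⇒ inferior good.

-0.534 (inferior good)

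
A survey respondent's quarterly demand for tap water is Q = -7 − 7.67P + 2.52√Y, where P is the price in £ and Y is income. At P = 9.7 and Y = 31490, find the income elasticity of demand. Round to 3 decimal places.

0.611

At P = 9.7, Y = 31490: Q = 365.786.
Holding P constant, ∂Q/∂Y = 2.52/(2√Y) = 0.00710042.
η_Y = (∂Q/∂Y)·(Y/Q) = 0.00710042 × (31490/365.786) = 0.611.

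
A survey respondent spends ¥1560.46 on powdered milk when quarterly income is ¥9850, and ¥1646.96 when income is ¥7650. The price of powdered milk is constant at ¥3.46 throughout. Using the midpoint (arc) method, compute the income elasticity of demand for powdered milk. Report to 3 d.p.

-0.215

With a constant price, Q₁ = 1560.46/3.46 = 451.000 and Q₂ = 1646.96/3.46 = 476.000 (equivalently, work directly with expenditure since P cancels).
Midpoint %ΔQ = (1646.96 − 1560.46)/1603.71 = 0.05394; midpoint %ΔI = (7650 − 9850)/8750 = -0.25143.
η = 0.05394 / -0.25143 = -0.215.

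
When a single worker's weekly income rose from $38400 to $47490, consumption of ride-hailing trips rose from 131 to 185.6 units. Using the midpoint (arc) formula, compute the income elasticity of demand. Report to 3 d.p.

1.630

ΔQ = 185.6 − 131 = 54.6; midpoint Q̄ = (131 + 185.6)/2 = 158.3.
ΔI = 47490 − 38400 = 9090; midpoint Ī = (38400 + 47490)/2 = 42945.
η = (ΔQ/Q̄) ÷ (ΔI/Ī) = (54.6/158.3) ÷ (9090/42945) = 1.630.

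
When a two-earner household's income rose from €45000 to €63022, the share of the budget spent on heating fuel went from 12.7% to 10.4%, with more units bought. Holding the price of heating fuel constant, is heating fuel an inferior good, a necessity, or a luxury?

Quantity rises but the budget share falls as income rises, so 0 < η < 1.

necessity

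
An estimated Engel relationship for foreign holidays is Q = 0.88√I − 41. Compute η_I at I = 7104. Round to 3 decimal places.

At I = 7104: Q = 33.171.
dQ/dI = 0.88/(2√I) = 0.00522037 at this income.
η = (dQ/dI)·(I/Q) = 0.00522037 × (7104/33.171) = 1.118.

1.118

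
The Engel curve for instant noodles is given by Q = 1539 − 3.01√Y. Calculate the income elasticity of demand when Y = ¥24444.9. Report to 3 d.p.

-0.220

At Y = 24444.9: Q = 1068.391.
dQ/dY = -3.01/(2√Y) = -0.00962592 at this income.
η = (dQ/dY)·(Y/Q) = -0.00962592 × (24444.9/1068.391) = -0.220.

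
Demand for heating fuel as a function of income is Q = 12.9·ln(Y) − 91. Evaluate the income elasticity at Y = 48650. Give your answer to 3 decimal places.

At Y = 48650: Q = 48.222.
dQ/dY = 12.9/Y = 0.000265159 at this income.
η = (dQ/dY)·(Y/Q) = 0.000265159 × (48650/48.222) = 0.268.

0.268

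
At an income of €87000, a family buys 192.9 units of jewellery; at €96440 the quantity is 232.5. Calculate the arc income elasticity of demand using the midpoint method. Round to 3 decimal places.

1.809

ΔQ = 232.5 − 192.9 = 39.6; midpoint Q̄ = (192.9 + 232.5)/2 = 212.7.
ΔI = 96440 − 87000 = 9440; midpoint Ī = (87000 + 96440)/2 = 91720.
η = (ΔQ/Q̄) ÷ (ΔI/Ī) = (39.6/212.7) ÷ (9440/91720) = 1.809.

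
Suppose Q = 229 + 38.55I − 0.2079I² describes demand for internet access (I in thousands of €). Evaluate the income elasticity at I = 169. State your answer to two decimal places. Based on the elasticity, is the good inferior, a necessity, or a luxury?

At I = 169: Q = 806.1181.
dQ/dI = 38.55 − 0.4158I = -31.72020.
η = (dQ/dI)·(I/Q) = -31.72020 × (169/806.1181) = -6.65.
η < 0 ⇒ inferior good.

-6.65 (inferior good)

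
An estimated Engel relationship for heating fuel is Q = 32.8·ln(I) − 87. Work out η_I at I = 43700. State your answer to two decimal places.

0.12

At I = 43700: Q = 263.471.
dQ/dI = 32.8/I = 0.000750572 at this income.
η = (dQ/dI)·(I/Q) = 0.000750572 × (43700/263.471) = 0.12.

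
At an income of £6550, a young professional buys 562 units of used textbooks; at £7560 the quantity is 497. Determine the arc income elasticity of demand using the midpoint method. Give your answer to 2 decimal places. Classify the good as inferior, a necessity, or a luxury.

ΔQ = 497 − 562 = -65; midpoint Q̄ = (562 + 497)/2 = 529.5.
ΔI = 7560 − 6550 = 1010; midpoint Ī = (6550 + 7560)/2 = 7055.
η = (ΔQ/Q̄) ÷ (ΔI/Ī) = (-65/529.5) ÷ (1010/7055) = -0.86.
η < 0 ⇒ inferior good.

-0.86 (inferior good)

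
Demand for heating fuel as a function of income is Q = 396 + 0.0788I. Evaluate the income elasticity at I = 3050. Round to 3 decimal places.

0.378

At I = 3050: Q = 636.340.
dQ/dI = 0.0788.
η = (dQ/dI)·(I/Q) = 0.0788 × (3050/636.340) = 0.378.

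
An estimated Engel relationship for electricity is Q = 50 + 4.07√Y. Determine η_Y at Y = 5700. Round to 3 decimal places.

At Y = 5700: Q = 357.278.
dQ/dY = 4.07/(2√Y) = 0.0269542 at this income.
η = (dQ/dY)·(Y/Q) = 0.0269542 × (5700/357.278) = 0.430.

0.430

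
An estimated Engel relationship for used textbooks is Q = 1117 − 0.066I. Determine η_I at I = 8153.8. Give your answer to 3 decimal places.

At I = 8153.8: Q = 578.849.
dQ/dI = −0.066.
η = (dQ/dI)·(I/Q) = -0.066 × (8153.8/578.849) = -0.930.

-0.930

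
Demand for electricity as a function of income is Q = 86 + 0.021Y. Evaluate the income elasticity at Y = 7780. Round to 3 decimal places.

At Y = 7780: Q = 249.380.
dQ/dY = 0.021.
η = (dQ/dY)·(Y/Q) = 0.021 × (7780/249.380) = 0.655.

0.655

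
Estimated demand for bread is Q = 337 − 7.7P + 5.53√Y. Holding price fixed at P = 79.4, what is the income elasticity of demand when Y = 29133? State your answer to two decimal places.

0.70

At P = 79.4, Y = 29133: Q = 669.502.
Holding P constant, ∂Q/∂Y = 5.53/(2√Y) = 0.0161995.
η_Y = (∂Q/∂Y)·(Y/Q) = 0.0161995 × (29133/669.502) = 0.70.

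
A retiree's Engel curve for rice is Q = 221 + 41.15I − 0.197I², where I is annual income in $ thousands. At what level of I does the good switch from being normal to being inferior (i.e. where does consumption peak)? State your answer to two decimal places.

104.44

dQ/dI = 41.15 − 0.394I.
The good is inferior where dQ/dI < 0. Setting dQ/dI = 0 gives I = 41.15 / 0.394 = 104.44.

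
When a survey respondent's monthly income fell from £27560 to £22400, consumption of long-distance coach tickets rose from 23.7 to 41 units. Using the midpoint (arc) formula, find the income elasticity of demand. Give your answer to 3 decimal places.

-2.589

ΔQ = 41 − 23.7 = 17.3; midpoint Q̄ = (23.7 + 41)/2 = 32.35.
ΔI = 22400 − 27560 = -5160; midpoint Ī = (27560 + 22400)/2 = 24980.
η = (ΔQ/Q̄) ÷ (ΔI/Ī) = (17.3/32.35) ÷ (-5160/24980) = -2.589.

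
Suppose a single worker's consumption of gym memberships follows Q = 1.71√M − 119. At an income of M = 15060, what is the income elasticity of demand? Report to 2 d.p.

1.15

At M = 15060: Q = 90.850.
dQ/dM = 1.71/(2√M) = 0.00696713 at this income.
η = (dQ/dM)·(M/Q) = 0.00696713 × (15060/90.850) = 1.15.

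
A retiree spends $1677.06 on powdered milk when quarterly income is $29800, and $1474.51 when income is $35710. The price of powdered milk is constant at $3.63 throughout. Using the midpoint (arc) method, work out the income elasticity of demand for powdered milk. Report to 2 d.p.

With a constant price, Q₁ = 1677.06/3.63 = 462.000 and Q₂ = 1474.51/3.63 = 406.201 (equivalently, work directly with expenditure since P cancels).
Midpoint %ΔQ = (1474.51 − 1677.06)/1575.79 = -0.12854; midpoint %ΔI = (35710 − 29800)/32755 = 0.18043.
η = -0.12854 / 0.18043 = -0.71.

-0.71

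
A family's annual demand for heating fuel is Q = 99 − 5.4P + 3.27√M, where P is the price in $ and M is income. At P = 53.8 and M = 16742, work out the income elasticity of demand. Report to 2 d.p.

At P = 53.8, M = 16742: Q = 231.588.
Holding P constant, ∂Q/∂M = 3.27/(2√M) = 0.0126361.
η_M = (∂Q/∂M)·(M/Q) = 0.0126361 × (16742/231.588) = 0.91.

0.91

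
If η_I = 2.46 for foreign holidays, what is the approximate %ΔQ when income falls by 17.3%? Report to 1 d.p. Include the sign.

%ΔQ ≈ η × %ΔI = 2.46 × (-17.3%) = -42.6%.

-42.6%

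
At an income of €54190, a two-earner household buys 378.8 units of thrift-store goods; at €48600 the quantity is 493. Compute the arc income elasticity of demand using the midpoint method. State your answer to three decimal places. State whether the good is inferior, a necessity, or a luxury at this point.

-2.409 (inferior good)

ΔQ = 493 − 378.8 = 114.2; midpoint Q̄ = (378.8 + 493)/2 = 435.9.
ΔI = 48600 − 54190 = -5590; midpoint Ī = (54190 + 48600)/2 = 51395.
η = (ΔQ/Q̄) ÷ (ΔI/Ī) = (114.2/435.9) ÷ (-5590/51395) = -2.409.
η < 0 ⇒ inferior good.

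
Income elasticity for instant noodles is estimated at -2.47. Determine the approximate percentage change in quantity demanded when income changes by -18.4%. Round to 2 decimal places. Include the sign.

%ΔQ ≈ η × %ΔI = -2.47 × (-18.4%) = 45.45%.

45.45%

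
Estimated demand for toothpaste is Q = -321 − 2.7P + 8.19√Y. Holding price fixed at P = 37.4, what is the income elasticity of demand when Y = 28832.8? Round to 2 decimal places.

At P = 37.4, Y = 28832.8: Q = 968.700.
Holding P constant, ∂Q/∂Y = 8.19/(2√Y) = 0.0241163.
η_Y = (∂Q/∂Y)·(Y/Q) = 0.0241163 × (28832.8/968.700) = 0.72.

0.72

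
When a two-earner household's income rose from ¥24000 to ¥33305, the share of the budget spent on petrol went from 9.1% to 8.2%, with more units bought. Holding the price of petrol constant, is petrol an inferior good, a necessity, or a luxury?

Quantity rises but the budget share falls as income rises, so 0 < η < 1.

necessity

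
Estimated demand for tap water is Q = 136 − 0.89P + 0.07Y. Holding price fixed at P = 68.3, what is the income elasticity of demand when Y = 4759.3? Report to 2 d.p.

At P = 68.3, Y = 4759.3: Q = 408.364.
Holding P constant, ∂Q/∂Y = 0.07.
η_Y = (∂Q/∂Y)·(Y/Q) = 0.07 × (4759.3/408.364) = 0.82.

0.82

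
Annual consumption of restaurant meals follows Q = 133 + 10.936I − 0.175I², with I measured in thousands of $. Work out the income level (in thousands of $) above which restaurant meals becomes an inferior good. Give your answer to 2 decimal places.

dQ/dI = 10.936 − 0.35I.
The good is inferior where dQ/dI < 0. Setting dQ/dI = 0 gives I = 10.936 / 0.35 = 31.25.

31.25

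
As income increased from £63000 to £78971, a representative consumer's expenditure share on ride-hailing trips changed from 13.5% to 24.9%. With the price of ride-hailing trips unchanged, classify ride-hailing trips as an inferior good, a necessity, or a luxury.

The budget share rises as income rises, so η > 1.

luxury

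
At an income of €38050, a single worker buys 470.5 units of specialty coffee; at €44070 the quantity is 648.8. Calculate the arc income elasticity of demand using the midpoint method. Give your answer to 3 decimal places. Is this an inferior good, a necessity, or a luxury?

ΔQ = 648.8 − 470.5 = 178.3; midpoint Q̄ = (470.5 + 648.8)/2 = 559.65.
ΔI = 44070 − 38050 = 6020; midpoint Ī = (38050 + 44070)/2 = 41060.
η = (ΔQ/Q̄) ÷ (ΔI/Ī) = (178.3/559.65) ÷ (6020/41060) = 2.173.
η > 1 ⇒ luxury.

2.173 (luxury)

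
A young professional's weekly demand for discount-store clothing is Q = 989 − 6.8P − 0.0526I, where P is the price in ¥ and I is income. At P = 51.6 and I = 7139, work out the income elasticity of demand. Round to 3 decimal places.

-1.430

At P = 51.6, I = 7139: Q = 262.609.
Holding P constant, ∂Q/∂I = −0.0526.
η_I = (∂Q/∂I)·(I/Q) = -0.0526 × (7139/262.609) = -1.430.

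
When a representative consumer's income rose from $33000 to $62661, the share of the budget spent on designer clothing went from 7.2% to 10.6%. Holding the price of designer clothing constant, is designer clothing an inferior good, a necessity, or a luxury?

The budget share rises as income rises, so η > 1.

luxury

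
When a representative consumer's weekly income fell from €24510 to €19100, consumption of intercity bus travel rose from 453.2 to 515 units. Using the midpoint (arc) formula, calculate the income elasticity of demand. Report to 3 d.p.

-0.515

ΔQ = 515 − 453.2 = 61.8; midpoint Q̄ = (453.2 + 515)/2 = 484.1.
ΔI = 19100 − 24510 = -5410; midpoint Ī = (24510 + 19100)/2 = 21805.
η = (ΔQ/Q̄) ÷ (ΔI/Ī) = (61.8/484.1) ÷ (-5410/21805) = -0.515.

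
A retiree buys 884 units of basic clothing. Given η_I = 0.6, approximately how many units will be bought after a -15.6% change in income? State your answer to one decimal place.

801.3

%ΔQ ≈ η × %ΔI = 0.6 × (-15.6%) = -9.36%.
New Q ≈ 884 × (1 − 0.0936) = 801.3.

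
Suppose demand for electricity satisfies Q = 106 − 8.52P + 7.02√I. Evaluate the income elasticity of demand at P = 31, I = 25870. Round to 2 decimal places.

0.58

At P = 31, I = 25870: Q = 970.988.
Holding P constant, ∂Q/∂I = 7.02/(2√I) = 0.0218227.
η_I = (∂Q/∂I)·(I/Q) = 0.0218227 × (25870/970.988) = 0.58.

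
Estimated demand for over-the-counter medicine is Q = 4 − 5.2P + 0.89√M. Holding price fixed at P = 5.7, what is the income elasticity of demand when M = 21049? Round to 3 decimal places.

At P = 5.7, M = 21049: Q = 103.484.
Holding P constant, ∂Q/∂M = 0.89/(2√M) = 0.00306722.
η_M = (∂Q/∂M)·(M/Q) = 0.00306722 × (21049/103.484) = 0.624.

0.624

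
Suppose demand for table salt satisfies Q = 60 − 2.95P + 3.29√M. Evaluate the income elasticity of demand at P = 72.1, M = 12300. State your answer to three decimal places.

0.860

At P = 72.1, M = 12300: Q = 212.184.
Holding P constant, ∂Q/∂M = 3.29/(2√M) = 0.0148325.
η_M = (∂Q/∂M)·(M/Q) = 0.0148325 × (12300/212.184) = 0.860.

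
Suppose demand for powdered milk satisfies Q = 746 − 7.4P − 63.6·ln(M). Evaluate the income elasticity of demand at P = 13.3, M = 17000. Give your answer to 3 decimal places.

At P = 13.3, M = 17000: Q = 28.054.
Holding P constant, ∂Q/∂M = -63.6/M = -0.00374118.
η_M = (∂Q/∂M)·(M/Q) = -0.00374118 × (17000/28.054) = -2.267.

-2.267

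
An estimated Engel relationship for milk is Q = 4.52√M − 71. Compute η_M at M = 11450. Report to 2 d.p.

0.59

At M = 11450: Q = 412.661.
dQ/dM = 4.52/(2√M) = 0.0211206 at this income.
η = (dQ/dM)·(M/Q) = 0.0211206 × (11450/412.661) = 0.59.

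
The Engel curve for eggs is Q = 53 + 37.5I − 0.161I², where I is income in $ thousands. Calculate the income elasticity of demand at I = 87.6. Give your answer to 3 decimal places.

0.387

At I = 87.6: Q = 2102.5246.
dQ/dI = 37.5 − 0.322I = 9.29280.
η = (dQ/dI)·(I/Q) = 9.29280 × (87.6/2102.5246) = 0.387.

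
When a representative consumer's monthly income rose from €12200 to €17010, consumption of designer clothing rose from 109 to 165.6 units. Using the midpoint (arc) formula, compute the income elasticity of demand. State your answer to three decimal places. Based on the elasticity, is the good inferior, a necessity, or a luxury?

ΔQ = 165.6 − 109 = 56.6; midpoint Q̄ = (109 + 165.6)/2 = 137.3.
ΔI = 17010 − 12200 = 4810; midpoint Ī = (12200 + 17010)/2 = 14605.
η = (ΔQ/Q̄) ÷ (ΔI/Ī) = (56.6/137.3) ÷ (4810/14605) = 1.252.
η > 1 ⇒ luxury.

1.252 (luxury)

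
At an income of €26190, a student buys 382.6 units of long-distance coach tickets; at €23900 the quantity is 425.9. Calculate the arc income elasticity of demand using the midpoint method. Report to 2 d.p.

ΔQ = 425.9 − 382.6 = 43.3; midpoint Q̄ = (382.6 + 425.9)/2 = 404.25.
ΔI = 23900 − 26190 = -2290; midpoint Ī = (26190 + 23900)/2 = 25045.
η = (ΔQ/Q̄) ÷ (ΔI/Ī) = (43.3/404.25) ÷ (-2290/25045) = -1.17.

-1.17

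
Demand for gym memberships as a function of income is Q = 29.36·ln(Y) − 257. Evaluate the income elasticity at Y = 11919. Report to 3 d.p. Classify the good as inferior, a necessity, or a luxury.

1.581 (luxury)

At Y = 11919: Q = 18.570.
dQ/dY = 29.36/Y = 0.00246329 at this income.
η = (dQ/dY)·(Y/Q) = 0.00246329 × (11919/18.570) = 1.581.
Since η > 1, the good is a luxury.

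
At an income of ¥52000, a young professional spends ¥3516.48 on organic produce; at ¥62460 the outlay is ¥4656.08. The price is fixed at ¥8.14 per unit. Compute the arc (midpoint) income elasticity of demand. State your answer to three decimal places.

1.526

With a constant price, Q₁ = 3516.48/8.14 = 432.000 and Q₂ = 4656.08/8.14 = 572.000 (equivalently, work directly with expenditure since P cancels).
Midpoint %ΔQ = (4656.08 − 3516.48)/4086.28 = 0.27888; midpoint %ΔI = (62460 − 52000)/57230 = 0.18277.
η = 0.27888 / 0.18277 = 1.526.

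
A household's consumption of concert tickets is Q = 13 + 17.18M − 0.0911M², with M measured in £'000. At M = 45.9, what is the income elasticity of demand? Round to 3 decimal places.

0.664

At M = 45.9: Q = 609.6316.
dQ/dM = 17.18 − 0.1822M = 8.81702.
η = (dQ/dM)·(M/Q) = 8.81702 × (45.9/609.6316) = 0.664.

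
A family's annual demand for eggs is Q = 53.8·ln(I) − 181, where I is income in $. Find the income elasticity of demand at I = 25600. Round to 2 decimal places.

At I = 25600: Q = 365.089.
dQ/dI = 53.8/I = 0.00210156 at this income.
η = (dQ/dI)·(I/Q) = 0.00210156 × (25600/365.089) = 0.15.

0.15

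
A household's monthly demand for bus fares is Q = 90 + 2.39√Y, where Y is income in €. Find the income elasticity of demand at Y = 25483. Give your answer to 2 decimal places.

At Y = 25483: Q = 471.525.
dQ/dY = 2.39/(2√Y) = 0.00748588 at this income.
η = (dQ/dY)·(Y/Q) = 0.00748588 × (25483/471.525) = 0.40.

0.40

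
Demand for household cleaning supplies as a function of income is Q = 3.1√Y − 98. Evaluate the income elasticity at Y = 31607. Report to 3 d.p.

At Y = 31607: Q = 453.129.
dQ/dY = 3.1/(2√Y) = 0.00871847 at this income.
η = (dQ/dY)·(Y/Q) = 0.00871847 × (31607/453.129) = 0.608.

0.608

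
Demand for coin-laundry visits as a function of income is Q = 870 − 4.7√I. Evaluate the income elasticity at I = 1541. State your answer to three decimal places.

At I = 1541: Q = 685.499.
dQ/dI = -4.7/(2√I) = -0.0598641 at this income.
η = (dQ/dI)·(I/Q) = -0.0598641 × (1541/685.499) = -0.135.

-0.135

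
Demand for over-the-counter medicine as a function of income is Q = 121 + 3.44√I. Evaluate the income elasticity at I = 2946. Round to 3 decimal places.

0.303

At I = 2946: Q = 307.713.
dQ/dI = 3.44/(2√I) = 0.0316893 at this income.
η = (dQ/dI)·(I/Q) = 0.0316893 × (2946/307.713) = 0.303.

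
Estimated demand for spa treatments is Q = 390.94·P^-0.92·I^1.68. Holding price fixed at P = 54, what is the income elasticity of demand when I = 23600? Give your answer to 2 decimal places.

1.68

For a multiplicative demand Q = A·P^α·I^β, the income elasticity is β everywhere.
Here β = 1.68, so η = 1.68.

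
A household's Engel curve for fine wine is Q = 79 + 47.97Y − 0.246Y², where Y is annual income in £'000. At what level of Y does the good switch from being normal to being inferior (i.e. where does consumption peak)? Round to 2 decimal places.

dQ/dY = 47.97 − 0.492Y.
The good is inferior where dQ/dY < 0. Setting dQ/dY = 0 gives Y = 47.97 / 0.492 = 97.50.

97.50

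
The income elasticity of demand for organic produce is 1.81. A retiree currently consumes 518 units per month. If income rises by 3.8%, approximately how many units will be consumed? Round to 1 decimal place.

553.6

%ΔQ ≈ η × %ΔI = 1.81 × 3.8% = 6.878%.
New Q ≈ 518 × (1 + 0.06878) = 553.6.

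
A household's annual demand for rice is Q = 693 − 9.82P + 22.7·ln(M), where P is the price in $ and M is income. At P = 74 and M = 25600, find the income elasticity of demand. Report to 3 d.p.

At P = 74, M = 25600: Q = 196.733.
Holding P constant, ∂Q/∂M = 22.7/M = 0.000886719.
η_M = (∂Q/∂M)·(M/Q) = 0.000886719 × (25600/196.733) = 0.115.

0.115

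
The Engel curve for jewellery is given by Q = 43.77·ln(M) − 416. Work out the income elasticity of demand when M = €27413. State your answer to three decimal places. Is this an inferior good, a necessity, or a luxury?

1.399 (luxury)

At M = 27413: Q = 31.276.
dQ/dM = 43.77/M = 0.00159669 at this income.
η = (dQ/dM)·(M/Q) = 0.00159669 × (27413/31.276) = 1.399.
Since η > 1, the good is a luxury.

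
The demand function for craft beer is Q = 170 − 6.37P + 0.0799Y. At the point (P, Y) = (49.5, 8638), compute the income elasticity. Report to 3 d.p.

1.267

At P = 49.5, Y = 8638: Q = 544.861.
Holding P constant, ∂Q/∂Y = 0.0799.
η_Y = (∂Q/∂Y)·(Y/Q) = 0.0799 × (8638/544.861) = 1.267.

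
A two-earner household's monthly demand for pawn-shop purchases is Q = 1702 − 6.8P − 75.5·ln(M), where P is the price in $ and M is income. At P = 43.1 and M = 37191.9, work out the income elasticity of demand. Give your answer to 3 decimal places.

-0.123

At P = 43.1, M = 37191.9: Q = 614.370.
Holding P constant, ∂Q/∂M = -75.5/M = -0.00203001.
η_M = (∂Q/∂M)·(M/Q) = -0.00203001 × (37191.9/614.370) = -0.123.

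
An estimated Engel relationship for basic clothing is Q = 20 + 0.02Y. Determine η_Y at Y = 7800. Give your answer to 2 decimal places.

At Y = 7800: Q = 176.000.
dQ/dY = 0.02.
η = (dQ/dY)·(Y/Q) = 0.02 × (7800/176.000) = 0.89.

0.89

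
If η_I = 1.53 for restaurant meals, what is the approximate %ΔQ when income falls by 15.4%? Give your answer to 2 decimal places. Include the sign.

-23.56%

%ΔQ ≈ η × %ΔI = 1.53 × (-15.4%) = -23.56%.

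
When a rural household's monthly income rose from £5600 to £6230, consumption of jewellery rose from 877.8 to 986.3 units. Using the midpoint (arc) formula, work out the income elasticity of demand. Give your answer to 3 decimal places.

ΔQ = 986.3 − 877.8 = 108.5; midpoint Q̄ = (877.8 + 986.3)/2 = 932.05.
ΔI = 6230 − 5600 = 630; midpoint Ī = (5600 + 6230)/2 = 5915.
η = (ΔQ/Q̄) ÷ (ΔI/Ī) = (108.5/932.05) ÷ (630/5915) = 1.093.

1.093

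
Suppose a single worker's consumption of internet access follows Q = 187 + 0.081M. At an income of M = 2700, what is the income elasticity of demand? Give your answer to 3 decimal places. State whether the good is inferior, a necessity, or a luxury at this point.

At M = 2700: Q = 405.700.
dQ/dM = 0.081.
η = (dQ/dM)·(M/Q) = 0.081 × (2700/405.700) = 0.539.
Since 0 < η < 1, the good is a necessity.

0.539 (necessity)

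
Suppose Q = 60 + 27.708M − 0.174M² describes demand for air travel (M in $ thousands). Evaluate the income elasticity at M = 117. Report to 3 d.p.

At M = 117: Q = 919.9500.
dQ/dM = 27.708 − 0.348M = -13.00800.
η = (dQ/dM)·(M/Q) = -13.00800 × (117/919.9500) = -1.654.

-1.654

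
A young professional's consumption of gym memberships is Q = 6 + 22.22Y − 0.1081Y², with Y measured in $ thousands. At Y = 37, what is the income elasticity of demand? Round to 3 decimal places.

At Y = 37: Q = 680.1511.
dQ/dY = 22.22 − 0.2162Y = 14.22060.
η = (dQ/dY)·(Y/Q) = 14.22060 × (37/680.1511) = 0.774.

0.774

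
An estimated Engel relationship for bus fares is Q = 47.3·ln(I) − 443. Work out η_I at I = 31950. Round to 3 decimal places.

0.994

At I = 31950: Q = 47.592.
dQ/dI = 47.3/I = 0.00148044 at this income.
η = (dQ/dI)·(I/Q) = 0.00148044 × (31950/47.592) = 0.994.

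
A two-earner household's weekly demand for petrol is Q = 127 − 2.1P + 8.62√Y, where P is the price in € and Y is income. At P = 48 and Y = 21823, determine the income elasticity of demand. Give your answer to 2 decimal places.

0.49

At P = 48, Y = 21823: Q = 1299.599.
Holding P constant, ∂Q/∂Y = 8.62/(2√Y) = 0.0291756.
η_Y = (∂Q/∂Y)·(Y/Q) = 0.0291756 × (21823/1299.599) = 0.49.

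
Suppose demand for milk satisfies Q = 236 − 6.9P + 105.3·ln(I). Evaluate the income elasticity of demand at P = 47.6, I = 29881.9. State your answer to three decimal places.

At P = 47.6, I = 29881.9: Q = 992.677.
Holding P constant, ∂Q/∂I = 105.3/I = 0.00352387.
η_I = (∂Q/∂I)·(I/Q) = 0.00352387 × (29881.9/992.677) = 0.106.

0.106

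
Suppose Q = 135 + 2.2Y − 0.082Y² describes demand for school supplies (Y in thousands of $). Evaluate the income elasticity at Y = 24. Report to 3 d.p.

-0.296

At Y = 24: Q = 140.5680.
dQ/dY = 2.2 − 0.164Y = -1.73600.
η = (dQ/dY)·(Y/Q) = -1.73600 × (24/140.5680) = -0.296.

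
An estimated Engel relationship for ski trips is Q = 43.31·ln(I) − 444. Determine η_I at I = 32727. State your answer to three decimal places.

At I = 32727: Q = 6.249.
dQ/dI = 43.31/I = 0.00132337 at this income.
η = (dQ/dI)·(I/Q) = 0.00132337 × (32727/6.249) = 6.931.

6.931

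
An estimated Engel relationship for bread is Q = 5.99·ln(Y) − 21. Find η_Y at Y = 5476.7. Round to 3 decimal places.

0.196

At Y = 5476.7: Q = 30.563.
dQ/dY = 5.99/Y = 0.00109372 at this income.
η = (dQ/dY)·(Y/Q) = 0.00109372 × (5476.7/30.563) = 0.196.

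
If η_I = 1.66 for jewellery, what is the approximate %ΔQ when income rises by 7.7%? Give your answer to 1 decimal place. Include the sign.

%ΔQ ≈ η × %ΔI = 1.66 × 7.7% = 12.8%.

12.8%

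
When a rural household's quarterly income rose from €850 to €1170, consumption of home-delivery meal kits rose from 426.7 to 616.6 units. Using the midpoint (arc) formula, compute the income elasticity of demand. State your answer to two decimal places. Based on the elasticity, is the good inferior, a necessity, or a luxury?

1.15 (luxury)

ΔQ = 616.6 − 426.7 = 189.9; midpoint Q̄ = (426.7 + 616.6)/2 = 521.65.
ΔI = 1170 − 850 = 320; midpoint Ī = (850 + 1170)/2 = 1010.
η = (ΔQ/Q̄) ÷ (ΔI/Ī) = (189.9/521.65) ÷ (320/1010) = 1.15.
η > 1 ⇒ luxury.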